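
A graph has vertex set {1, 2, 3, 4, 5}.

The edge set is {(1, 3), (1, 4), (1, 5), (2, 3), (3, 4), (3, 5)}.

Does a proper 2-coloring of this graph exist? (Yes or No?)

No

1, 3, 4 are mutually adjacent, so at least 3 colors are needed.
So 2 colors are not enough.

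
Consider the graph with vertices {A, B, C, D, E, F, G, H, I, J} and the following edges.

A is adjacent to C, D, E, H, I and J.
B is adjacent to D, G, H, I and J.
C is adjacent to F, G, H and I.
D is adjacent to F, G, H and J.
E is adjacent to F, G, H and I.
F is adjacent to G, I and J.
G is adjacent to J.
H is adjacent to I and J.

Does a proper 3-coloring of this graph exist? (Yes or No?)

A, E, H, I form a clique, so at least 4 colors are needed.
So 3 colors are not enough.

No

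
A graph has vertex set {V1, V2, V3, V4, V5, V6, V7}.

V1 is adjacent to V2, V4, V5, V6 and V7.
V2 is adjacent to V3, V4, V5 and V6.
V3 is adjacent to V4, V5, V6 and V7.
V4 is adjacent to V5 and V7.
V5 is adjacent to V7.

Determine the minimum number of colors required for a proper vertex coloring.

4

V1, V2, V4, V5 are pairwise adjacent (a clique of size 4), so at least 4 colors are needed.
4 colors suffice: color 1 → {V1, V3}; color 2 → {V2, V7}; color 3 → {V4, V6}; color 4 → {V5}. Each edge has distinct colors on its endpoints.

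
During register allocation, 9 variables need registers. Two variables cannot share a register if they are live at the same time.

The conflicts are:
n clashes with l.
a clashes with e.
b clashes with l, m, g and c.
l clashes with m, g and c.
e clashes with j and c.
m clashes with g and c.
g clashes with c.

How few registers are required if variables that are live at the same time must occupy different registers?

5

b, l, m, g, c pairwise conflict, so at least 5 registers are needed.
5 registers suffice: register 1 → {n, a, j, c}; register 2 → {l, e}; register 3 → {g}; register 4 → {b}; register 5 → {m}. Every pair that conflicts lands in different registers.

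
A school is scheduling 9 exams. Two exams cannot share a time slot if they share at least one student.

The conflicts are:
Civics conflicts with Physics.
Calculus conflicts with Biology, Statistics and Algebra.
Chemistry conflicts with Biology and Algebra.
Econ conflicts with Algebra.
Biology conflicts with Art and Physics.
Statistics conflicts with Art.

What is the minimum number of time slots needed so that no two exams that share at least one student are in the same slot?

Statistics and Art conflict, so at least 2 time slots are needed.
2 time slots suffice: time slot 1 → {Civics, Biology, Statistics, Algebra}; time slot 2 → {Calculus, Chemistry, Econ, Art, Physics}. Every pair that conflicts lands in different time slots.

2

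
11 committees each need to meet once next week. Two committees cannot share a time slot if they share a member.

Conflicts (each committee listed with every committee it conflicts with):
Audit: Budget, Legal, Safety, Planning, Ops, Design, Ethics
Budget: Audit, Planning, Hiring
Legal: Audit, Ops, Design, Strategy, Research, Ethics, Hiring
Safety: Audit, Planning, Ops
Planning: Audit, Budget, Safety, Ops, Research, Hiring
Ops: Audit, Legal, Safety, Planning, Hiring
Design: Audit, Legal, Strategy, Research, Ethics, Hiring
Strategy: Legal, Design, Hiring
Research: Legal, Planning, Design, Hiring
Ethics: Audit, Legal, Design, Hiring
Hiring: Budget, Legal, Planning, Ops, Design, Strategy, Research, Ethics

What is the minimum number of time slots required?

4

Legal, Design, Strategy, Hiring pairwise conflict, so at least 4 time slots are needed.
4 time slots suffice: time slot 1 → {Audit, Hiring}; time slot 2 → {Legal, Planning}; time slot 3 → {Budget, Ops, Design}; time slot 4 → {Safety, Strategy, Research, Ethics}. Every pair that conflicts lands in different time slots.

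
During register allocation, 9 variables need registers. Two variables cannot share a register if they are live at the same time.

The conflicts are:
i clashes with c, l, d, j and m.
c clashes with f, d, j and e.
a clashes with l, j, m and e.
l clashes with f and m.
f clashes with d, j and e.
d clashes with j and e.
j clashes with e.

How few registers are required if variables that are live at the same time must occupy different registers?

c, f, d, j, e all conflict with each other, so at least 5 registers are needed.
5 registers suffice: register 1 → {l, j}; register 2 → {i, e}; register 3 → {c, a}; register 4 → {d, m}; register 5 → {f}. No two conflicting variables share a register.

5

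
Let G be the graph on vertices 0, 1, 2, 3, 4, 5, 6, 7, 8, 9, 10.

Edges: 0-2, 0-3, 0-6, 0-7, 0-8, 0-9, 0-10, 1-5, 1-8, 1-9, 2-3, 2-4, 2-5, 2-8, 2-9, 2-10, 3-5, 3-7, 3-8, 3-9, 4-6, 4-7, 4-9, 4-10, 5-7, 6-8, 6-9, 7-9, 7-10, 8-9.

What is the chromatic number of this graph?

0, 2, 3, 8, 9 are mutually adjacent (a clique of size 5), so at least 5 colors are needed.
5 colors suffice: 0=c, 1=b, 2=b, 3=e, 4=c, 5=a, 6=b, 7=b, 8=d, 9=a, 10=a. Every edge joins two different colors.

5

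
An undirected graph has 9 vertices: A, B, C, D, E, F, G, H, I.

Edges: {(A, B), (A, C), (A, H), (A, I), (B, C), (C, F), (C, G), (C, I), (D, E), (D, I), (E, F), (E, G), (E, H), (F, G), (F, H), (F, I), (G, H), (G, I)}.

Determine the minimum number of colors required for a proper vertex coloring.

4

E, F, G, H form a clique, so at least 4 colors are needed.
One proper 4-coloring: A=red, B=blue, C=yellow, D=red, E=blue, F=green, G=red, H=yellow, I=blue. Each edge has distinct colors on its endpoints.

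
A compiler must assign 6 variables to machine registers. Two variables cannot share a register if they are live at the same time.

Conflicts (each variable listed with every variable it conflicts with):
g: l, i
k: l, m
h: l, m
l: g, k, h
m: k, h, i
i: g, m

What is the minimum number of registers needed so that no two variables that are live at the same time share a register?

The cycle g-i-m-k-l-g has odd length 5, so it cannot be 2-colored; at least 3 registers are needed.
3 registers suffice: register 1 → {l, m}; register 2 → {k, h, i}; register 3 → {g}. No two conflicting variables share a register.

3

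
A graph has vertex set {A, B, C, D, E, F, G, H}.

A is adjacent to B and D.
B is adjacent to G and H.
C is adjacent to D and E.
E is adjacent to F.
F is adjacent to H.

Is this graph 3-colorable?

The chromatic number is 3. The cycle B-A-D-C-E-F-H-B has odd length 7, so it cannot be 2-colored; at least 3 colors are needed.
3 colors suffice: A=green, B=red, C=red, D=blue, E=blue, F=red, G=blue, H=blue.
That is already a proper 3-coloring.

Yes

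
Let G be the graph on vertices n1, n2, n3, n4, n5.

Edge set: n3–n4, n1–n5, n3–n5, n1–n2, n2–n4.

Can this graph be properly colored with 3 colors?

The chromatic number is 3. The cycle n1-n5-n3-n4-n2-n1 has odd length 5, so it cannot be 2-colored; at least 3 colors are needed.
3 colors suffice: color red → {n1, n3}; color blue → {n2, n5}; color green → {n4}.
That is already a proper 3-coloring.

Yes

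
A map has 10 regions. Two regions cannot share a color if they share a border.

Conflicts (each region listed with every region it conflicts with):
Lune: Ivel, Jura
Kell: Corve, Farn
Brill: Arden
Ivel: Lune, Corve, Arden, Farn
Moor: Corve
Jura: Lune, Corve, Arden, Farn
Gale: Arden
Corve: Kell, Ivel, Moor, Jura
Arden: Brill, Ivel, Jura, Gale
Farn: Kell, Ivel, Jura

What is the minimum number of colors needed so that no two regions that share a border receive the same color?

2

Moor and Corve conflict, so at least 2 colors are needed.
2 colors suffice: color 1 → {Lune, Corve, Arden, Farn}; color 2 → {Kell, Brill, Ivel, Moor, Jura, Gale}. No two conflicting regions share a color.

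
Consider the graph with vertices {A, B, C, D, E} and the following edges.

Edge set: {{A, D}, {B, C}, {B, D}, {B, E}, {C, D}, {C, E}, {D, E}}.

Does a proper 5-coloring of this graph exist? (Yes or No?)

The chromatic number is 4. B, C, D, E are pairwise adjacent (a clique of size 4), so at least 4 colors are needed.
4 colors suffice: color 1 → {D}; color 2 → {A, C}; color 3 → {E}; color 4 → {B}.
Since 5 ≥ 4, a proper 5-coloring certainly exists.

Yes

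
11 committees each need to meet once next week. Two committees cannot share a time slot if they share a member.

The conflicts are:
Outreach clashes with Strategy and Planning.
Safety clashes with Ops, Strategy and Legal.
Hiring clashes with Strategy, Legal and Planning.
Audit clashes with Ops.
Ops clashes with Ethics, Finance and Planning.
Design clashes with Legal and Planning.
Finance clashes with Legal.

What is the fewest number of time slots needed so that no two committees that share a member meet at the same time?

3

The cycle Ops-Safety-Strategy-Outreach-Planning-Ops has odd length 5, so it cannot be 2-colored; at least 3 time slots are needed.
A valid assignment using 3 time slots: Outreach=3, Safety=2, Hiring=3, Audit=2, Ops=1, Strategy=1, Design=3, Ethics=2, Finance=2, Legal=1, Planning=2. Every pair that conflicts lands in different time slots.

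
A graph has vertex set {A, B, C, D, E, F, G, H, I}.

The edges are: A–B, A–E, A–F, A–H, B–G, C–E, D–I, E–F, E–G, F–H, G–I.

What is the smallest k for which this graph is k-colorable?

A, E, F are pairwise adjacent, so at least 3 colors are needed.
3 colors suffice: color 1 → {B, E, H, I}; color 2 → {A, C, D, G}; color 3 → {F}. No two adjacent vertices share a color.

3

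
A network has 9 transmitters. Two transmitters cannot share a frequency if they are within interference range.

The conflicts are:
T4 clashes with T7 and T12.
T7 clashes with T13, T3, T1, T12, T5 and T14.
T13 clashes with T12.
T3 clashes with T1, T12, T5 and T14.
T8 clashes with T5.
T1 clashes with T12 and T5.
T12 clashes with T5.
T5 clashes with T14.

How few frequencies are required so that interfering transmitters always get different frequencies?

T7, T3, T1, T12, T5 are mutually in conflict, so at least 5 frequencies are needed.
Using 5 frequencies: T4=3, T7=1, T13=3, T3=4, T8=1, T1=5, T12=2, T5=3, T14=2. Every pair that conflicts lands in different frequencies.

5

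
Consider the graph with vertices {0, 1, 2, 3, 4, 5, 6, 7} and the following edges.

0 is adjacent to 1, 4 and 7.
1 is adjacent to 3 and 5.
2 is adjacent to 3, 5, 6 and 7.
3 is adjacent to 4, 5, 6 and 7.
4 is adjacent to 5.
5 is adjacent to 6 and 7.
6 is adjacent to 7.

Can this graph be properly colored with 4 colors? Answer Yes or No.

No

2, 3, 5, 6, 7 are pairwise adjacent (a clique of size 5), so at least 5 colors are needed.
So 4 colors are not enough.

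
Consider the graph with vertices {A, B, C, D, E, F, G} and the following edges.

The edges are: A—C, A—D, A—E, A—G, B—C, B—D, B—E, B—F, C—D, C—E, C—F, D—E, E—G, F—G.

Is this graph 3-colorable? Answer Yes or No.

B, C, D, E are pairwise adjacent (a clique of size 4), so at least 4 colors are needed.
So 3 colors are not enough.

No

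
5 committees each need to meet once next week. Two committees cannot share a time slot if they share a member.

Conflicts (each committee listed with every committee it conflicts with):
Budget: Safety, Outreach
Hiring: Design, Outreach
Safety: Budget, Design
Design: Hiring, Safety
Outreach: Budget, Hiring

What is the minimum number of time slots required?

3

The cycle Outreach-Budget-Safety-Design-Hiring-Outreach has odd length 5, so it cannot be 2-colored; at least 3 time slots are needed.
3 time slots suffice: time slot 1 → {Safety, Outreach}; time slot 2 → {Budget, Design}; time slot 3 → {Hiring}. Each listed conflict is separated.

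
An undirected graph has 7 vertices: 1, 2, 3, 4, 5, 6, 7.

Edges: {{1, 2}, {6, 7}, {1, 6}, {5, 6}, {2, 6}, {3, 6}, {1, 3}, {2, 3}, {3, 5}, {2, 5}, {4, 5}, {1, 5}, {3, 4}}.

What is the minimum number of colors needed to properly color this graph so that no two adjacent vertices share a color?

1, 2, 3, 5, 6 form a clique, so at least 5 colors are needed.
5 colors suffice: 1=purple, 2=yellow, 3=blue, 4=red, 5=green, 6=red, 7=blue. Each edge has distinct colors on its endpoints.

5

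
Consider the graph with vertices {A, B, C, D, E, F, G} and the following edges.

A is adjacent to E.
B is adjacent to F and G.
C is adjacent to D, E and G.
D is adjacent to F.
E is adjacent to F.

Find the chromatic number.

The cycle B-F-E-C-G-B has odd length 5, so it cannot be 2-colored; at least 3 colors are needed.
3 colors suffice: color 1 → {D, E, G}; color 2 → {A, C, F}; color 3 → {B}. Every edge joins two different colors.

3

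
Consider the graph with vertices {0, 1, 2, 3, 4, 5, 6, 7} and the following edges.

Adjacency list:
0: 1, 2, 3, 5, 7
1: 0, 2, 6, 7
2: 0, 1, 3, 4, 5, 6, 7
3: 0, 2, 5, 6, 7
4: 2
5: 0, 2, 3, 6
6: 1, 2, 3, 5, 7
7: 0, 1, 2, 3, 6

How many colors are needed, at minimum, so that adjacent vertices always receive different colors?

0, 1, 2, 7 form a clique, so at least 4 colors are needed.
4 colors suffice: color red → {2}; color blue → {0, 4, 6}; color green → {1, 3}; color yellow → {5, 7}. Each edge has distinct colors on its endpoints.

4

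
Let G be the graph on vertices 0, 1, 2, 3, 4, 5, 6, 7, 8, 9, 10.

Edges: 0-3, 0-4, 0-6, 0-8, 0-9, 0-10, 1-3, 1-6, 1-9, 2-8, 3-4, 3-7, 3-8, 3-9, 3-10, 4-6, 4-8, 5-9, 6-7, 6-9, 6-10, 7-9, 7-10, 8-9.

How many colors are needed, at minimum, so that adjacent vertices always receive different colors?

0, 3, 8, 9 form a clique, so at least 4 colors are needed.
4 colors suffice: color a → {2, 4, 9, 10}; color b → {3, 5, 6}; color c → {0, 1, 7}; color d → {8}. Every edge joins two different colors.

4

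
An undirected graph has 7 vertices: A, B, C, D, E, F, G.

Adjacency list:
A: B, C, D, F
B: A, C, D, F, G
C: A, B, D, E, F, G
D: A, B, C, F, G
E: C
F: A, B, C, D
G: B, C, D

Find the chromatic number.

A, B, C, D, F form a clique, so at least 5 colors are needed.
A valid assignment using 5 colors: A=yellow, B=green, C=red, D=blue, E=blue, F=purple, G=yellow. Every edge joins two different colors.

5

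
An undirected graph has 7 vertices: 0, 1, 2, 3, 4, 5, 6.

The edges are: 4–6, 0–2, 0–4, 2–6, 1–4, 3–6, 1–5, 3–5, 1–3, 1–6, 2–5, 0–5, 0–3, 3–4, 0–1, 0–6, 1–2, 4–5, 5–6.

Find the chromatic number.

0, 1, 3, 4, 5, 6 form a clique, so at least 6 colors are needed.
6 colors suffice: color red → {1}; color blue → {5}; color green → {6}; color yellow → {0}; color purple → {2, 4}; color orange → {3}. Each edge has distinct colors on its endpoints.

6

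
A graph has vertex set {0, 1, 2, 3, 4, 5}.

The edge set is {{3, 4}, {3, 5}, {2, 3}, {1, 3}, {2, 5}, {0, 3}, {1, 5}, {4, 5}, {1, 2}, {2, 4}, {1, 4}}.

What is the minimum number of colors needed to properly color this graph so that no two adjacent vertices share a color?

1, 2, 3, 4, 5 form a clique, so at least 5 colors are needed.
5 colors suffice: 0=b, 1=b, 2=e, 3=a, 4=d, 5=c. Each edge has distinct colors on its endpoints.

5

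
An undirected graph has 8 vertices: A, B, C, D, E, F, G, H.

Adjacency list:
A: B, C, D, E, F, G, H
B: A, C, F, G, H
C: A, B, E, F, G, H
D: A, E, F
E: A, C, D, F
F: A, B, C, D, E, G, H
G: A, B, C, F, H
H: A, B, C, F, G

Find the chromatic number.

A, B, C, F, G, H are mutually adjacent (a clique of size 6), so at least 6 colors are needed.
6 colors suffice: color 1 → {A}; color 2 → {F}; color 3 → {C, D}; color 4 → {B, E}; color 5 → {H}; color 6 → {G}. Each edge has distinct colors on its endpoints.

6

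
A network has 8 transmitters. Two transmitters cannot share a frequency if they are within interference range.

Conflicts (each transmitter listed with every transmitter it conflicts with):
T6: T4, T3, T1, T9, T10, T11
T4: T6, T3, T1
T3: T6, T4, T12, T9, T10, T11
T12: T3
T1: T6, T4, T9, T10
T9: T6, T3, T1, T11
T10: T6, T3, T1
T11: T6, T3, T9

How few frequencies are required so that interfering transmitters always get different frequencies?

T6, T3, T9, T11 are mutually in conflict, so at least 4 frequencies are needed.
4 frequencies suffice: frequency 1 → {T6, T12}; frequency 2 → {T3, T1}; frequency 3 → {T4, T9, T10}; frequency 4 → {T11}. Every pair that conflicts lands in different frequencies.

4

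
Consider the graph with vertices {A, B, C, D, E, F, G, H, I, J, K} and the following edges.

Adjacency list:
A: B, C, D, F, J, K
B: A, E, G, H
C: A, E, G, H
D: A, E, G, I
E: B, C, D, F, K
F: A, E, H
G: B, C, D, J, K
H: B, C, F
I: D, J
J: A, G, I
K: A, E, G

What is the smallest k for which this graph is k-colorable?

2

A and B are adjacent, so at least 2 colors are needed.
One proper 2-coloring: A=1, B=2, C=2, D=2, E=1, F=2, G=1, H=1, I=1, J=2, K=2. Every edge joins two different colors.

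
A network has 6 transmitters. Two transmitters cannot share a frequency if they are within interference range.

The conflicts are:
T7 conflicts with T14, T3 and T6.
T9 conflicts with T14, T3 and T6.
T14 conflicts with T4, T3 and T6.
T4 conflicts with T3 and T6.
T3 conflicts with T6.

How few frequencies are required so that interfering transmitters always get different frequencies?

4

T7, T14, T3, T6 pairwise conflict, so at least 4 frequencies are needed.
4 frequencies suffice: frequency 1 → {T14}; frequency 2 → {T6}; frequency 3 → {T3}; frequency 4 → {T7, T9, T4}. Each listed conflict is separated.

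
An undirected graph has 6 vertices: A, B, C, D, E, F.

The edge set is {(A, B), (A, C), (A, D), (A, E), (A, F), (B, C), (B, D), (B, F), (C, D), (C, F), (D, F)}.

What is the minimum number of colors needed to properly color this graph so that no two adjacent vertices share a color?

5

A, B, C, D, F form a clique, so at least 5 colors are needed.
One proper 5-coloring: A=1, B=4, C=2, D=3, E=2, F=5. Every edge joins two different colors.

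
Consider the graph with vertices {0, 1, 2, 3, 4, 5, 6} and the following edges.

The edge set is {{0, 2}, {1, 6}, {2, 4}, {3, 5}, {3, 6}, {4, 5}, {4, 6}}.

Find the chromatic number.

2

0 and 2 are adjacent, so at least 2 colors are needed.
One proper 2-coloring: 0=blue, 1=blue, 2=red, 3=blue, 4=blue, 5=red, 6=red. No two adjacent vertices share a color.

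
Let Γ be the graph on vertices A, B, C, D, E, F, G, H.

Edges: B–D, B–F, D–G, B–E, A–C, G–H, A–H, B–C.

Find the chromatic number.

2

G and H are adjacent, so at least 2 colors are needed.
2 colors suffice: color red → {A, B, G}; color blue → {C, D, E, F, H}. Each edge has distinct colors on its endpoints.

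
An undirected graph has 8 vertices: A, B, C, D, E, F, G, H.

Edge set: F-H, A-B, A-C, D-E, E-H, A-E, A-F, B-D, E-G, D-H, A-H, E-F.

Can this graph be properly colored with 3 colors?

A, E, F, H are mutually adjacent (a clique of size 4), so at least 4 colors are needed.
So 3 colors are not enough.

No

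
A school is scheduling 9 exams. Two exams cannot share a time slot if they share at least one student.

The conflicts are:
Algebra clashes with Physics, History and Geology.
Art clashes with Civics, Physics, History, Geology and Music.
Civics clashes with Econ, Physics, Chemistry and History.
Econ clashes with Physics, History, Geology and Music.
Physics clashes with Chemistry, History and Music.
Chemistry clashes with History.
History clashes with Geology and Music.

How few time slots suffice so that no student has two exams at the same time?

Civics, Econ, Physics, History pairwise conflict, so at least 4 time slots are needed.
4 time slots suffice: Algebra=3, Art=3, Civics=4, Econ=3, Physics=2, Chemistry=3, History=1, Geology=2, Music=4. Each listed conflict is separated.

4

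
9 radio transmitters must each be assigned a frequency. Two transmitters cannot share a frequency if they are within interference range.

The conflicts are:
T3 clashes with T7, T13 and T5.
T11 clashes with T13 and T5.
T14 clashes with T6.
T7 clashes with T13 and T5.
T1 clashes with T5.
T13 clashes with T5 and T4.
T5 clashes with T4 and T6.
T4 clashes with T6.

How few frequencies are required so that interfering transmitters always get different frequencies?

T3, T7, T13, T5 pairwise conflict, so at least 4 frequencies are needed.
Using 4 frequencies: T3=3, T11=3, T14=1, T7=4, T1=2, T13=2, T5=1, T4=3, T6=2. Each listed conflict is separated.

4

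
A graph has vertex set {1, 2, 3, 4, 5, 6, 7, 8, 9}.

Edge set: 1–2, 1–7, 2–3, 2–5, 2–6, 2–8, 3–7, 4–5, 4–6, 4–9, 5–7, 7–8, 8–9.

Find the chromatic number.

3

The cycle 4-5-7-8-9-4 has odd length 5, so it cannot be 2-colored; at least 3 colors are needed.
3 colors suffice: color a → {2, 4, 7}; color b → {1, 3, 5, 6, 8}; color c → {9}. Each edge has distinct colors on its endpoints.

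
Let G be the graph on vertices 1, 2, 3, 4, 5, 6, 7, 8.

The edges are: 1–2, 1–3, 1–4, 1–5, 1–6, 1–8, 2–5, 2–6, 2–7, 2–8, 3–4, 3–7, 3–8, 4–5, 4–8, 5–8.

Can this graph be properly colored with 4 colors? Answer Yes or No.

Yes

The chromatic number is 4. 1, 4, 5, 8 are pairwise adjacent (a clique of size 4), so at least 4 colors are needed.
One proper 4-coloring: 1=red, 2=green, 3=yellow, 4=green, 5=yellow, 6=blue, 7=red, 8=blue.
That is already a proper 4-coloring.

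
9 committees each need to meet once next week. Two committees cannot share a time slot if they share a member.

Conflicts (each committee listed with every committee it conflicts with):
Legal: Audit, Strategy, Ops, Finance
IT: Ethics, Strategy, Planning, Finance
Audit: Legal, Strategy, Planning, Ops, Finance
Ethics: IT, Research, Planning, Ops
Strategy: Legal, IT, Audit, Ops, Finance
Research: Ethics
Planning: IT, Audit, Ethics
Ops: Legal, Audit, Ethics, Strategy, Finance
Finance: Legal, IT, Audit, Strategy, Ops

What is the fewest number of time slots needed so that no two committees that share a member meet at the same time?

Legal, Audit, Strategy, Ops, Finance are mutually in conflict, so at least 5 time slots are needed.
A valid assignment using 5 time slots: Legal=5, IT=1, Audit=1, Ethics=2, Strategy=3, Research=1, Planning=3, Ops=4, Finance=2. Every pair that conflicts lands in different time slots.

5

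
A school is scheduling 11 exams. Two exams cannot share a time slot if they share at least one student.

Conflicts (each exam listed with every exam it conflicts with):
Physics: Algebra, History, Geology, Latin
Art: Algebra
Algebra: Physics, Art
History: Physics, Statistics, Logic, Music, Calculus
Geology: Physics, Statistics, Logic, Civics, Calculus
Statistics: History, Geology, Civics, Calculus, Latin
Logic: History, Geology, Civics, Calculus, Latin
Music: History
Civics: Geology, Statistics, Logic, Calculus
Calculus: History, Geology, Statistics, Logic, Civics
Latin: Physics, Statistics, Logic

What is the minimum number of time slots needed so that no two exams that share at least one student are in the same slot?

Geology, Logic, Civics, Calculus pairwise conflict, so at least 4 time slots are needed.
A valid assignment using 4 time slots: Physics=2, Art=2, Algebra=1, History=1, Geology=1, Statistics=3, Logic=3, Music=2, Civics=4, Calculus=2, Latin=1. Every pair that conflicts lands in different time slots.

4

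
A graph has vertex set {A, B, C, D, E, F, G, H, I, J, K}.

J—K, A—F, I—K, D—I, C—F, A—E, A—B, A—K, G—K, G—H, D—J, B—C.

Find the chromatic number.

A and B are adjacent, so at least 2 colors are needed.
A valid assignment using 2 colors: A=red, B=blue, C=red, D=blue, E=blue, F=blue, G=red, H=blue, I=red, J=red, K=blue. No two adjacent vertices share a color.

2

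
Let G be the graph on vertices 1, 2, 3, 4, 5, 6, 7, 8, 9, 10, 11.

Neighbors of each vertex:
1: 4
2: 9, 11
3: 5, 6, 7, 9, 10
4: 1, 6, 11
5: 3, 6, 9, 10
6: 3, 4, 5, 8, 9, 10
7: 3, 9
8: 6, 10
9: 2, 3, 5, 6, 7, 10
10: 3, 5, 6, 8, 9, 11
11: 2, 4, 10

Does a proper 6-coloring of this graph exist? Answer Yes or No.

The chromatic number is 5. 3, 5, 6, 9, 10 are mutually adjacent (a clique of size 5), so at least 5 colors are needed.
5 colors suffice: color red → {1, 8, 9, 11}; color blue → {2, 4, 7, 10}; color green → {6}; color yellow → {3}; color purple → {5}.
Since 6 ≥ 5, a proper 6-coloring certainly exists.

Yes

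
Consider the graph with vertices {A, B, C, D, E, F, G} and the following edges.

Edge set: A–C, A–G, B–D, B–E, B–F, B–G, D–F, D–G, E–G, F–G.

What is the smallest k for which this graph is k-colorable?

B, D, F, G form a clique, so at least 4 colors are needed.
4 colors suffice: color red → {C, G}; color blue → {A, B}; color green → {E, F}; color yellow → {D}. No two adjacent vertices share a color.

4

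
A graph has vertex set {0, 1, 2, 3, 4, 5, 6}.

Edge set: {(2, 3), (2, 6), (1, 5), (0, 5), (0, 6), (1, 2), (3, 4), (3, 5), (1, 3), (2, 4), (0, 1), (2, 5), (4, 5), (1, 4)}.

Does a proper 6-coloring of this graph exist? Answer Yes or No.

Yes

The chromatic number is 5. 1, 2, 3, 4, 5 are pairwise adjacent (a clique of size 5), so at least 5 colors are needed.
5 colors suffice: 0=red, 1=green, 2=red, 3=purple, 4=yellow, 5=blue, 6=blue.
Since 6 ≥ 5, a proper 6-coloring certainly exists.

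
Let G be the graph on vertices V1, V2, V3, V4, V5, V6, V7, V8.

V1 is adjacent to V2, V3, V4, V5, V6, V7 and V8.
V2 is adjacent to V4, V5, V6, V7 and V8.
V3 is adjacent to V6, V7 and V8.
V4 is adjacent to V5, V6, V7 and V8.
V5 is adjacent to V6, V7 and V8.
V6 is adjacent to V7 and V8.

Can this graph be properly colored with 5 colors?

V1, V2, V4, V5, V6, V8 form a clique, so at least 6 colors are needed.
So 5 colors are not enough.

No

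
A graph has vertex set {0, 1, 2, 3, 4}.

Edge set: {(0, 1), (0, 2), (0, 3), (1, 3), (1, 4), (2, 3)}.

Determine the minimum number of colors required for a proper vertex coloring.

3

0, 2, 3 form a triangle, so at least 3 colors are needed.
3 colors suffice: color a → {3, 4}; color b → {1, 2}; color c → {0}. No two adjacent vertices share a color.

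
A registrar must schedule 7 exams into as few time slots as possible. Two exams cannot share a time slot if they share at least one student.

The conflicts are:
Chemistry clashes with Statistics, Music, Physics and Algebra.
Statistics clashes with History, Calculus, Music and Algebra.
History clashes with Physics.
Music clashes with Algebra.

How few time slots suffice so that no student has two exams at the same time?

4

Chemistry, Statistics, Music, Algebra are mutually in conflict, so at least 4 time slots are needed.
4 time slots suffice: Chemistry=2, Statistics=1, History=2, Calculus=2, Music=4, Physics=1, Algebra=3. No two conflicting exams share a time slot.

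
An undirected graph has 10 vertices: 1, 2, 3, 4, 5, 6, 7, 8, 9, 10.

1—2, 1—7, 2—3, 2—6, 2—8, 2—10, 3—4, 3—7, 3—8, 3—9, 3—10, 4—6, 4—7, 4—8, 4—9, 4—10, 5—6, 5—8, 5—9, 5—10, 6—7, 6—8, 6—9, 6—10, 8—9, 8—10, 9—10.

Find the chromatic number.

5

5, 6, 8, 9, 10 are pairwise adjacent (a clique of size 5), so at least 5 colors are needed.
5 colors suffice: color red → {7, 8}; color blue → {1, 3, 6}; color green → {10}; color yellow → {2, 9}; color purple → {4, 5}. No two adjacent vertices share a color.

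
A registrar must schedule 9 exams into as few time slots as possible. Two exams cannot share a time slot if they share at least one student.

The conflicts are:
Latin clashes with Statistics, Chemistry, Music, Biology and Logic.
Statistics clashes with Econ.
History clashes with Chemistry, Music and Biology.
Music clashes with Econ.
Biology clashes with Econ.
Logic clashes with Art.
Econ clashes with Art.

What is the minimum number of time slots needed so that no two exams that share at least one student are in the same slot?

The cycle Music-Econ-Art-Logic-Latin-Music has odd length 5, so it cannot be 2-colored; at least 3 time slots are needed.
3 time slots suffice: Latin=1, Statistics=2, History=1, Chemistry=2, Music=2, Biology=2, Logic=3, Econ=1, Art=2. Every pair that conflicts lands in different time slots.

3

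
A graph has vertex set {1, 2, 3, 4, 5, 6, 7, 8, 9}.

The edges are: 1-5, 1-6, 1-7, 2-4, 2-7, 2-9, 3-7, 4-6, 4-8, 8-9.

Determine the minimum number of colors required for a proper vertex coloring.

The cycle 6-1-7-2-4-6 has odd length 5, so it cannot be 2-colored; at least 3 colors are needed.
3 colors suffice: color a → {4, 5, 7, 9}; color b → {1, 2, 3, 8}; color c → {6}. Every edge joins two different colors.

3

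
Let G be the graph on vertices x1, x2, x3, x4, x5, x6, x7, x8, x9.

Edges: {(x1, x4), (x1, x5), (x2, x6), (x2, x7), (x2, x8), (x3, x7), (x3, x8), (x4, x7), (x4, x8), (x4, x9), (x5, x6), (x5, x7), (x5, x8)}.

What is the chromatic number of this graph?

x4 and x7 are adjacent, so at least 2 colors are needed.
2 colors suffice: color 1 → {x2, x3, x4, x5}; color 2 → {x1, x6, x7, x8, x9}. Each edge has distinct colors on its endpoints.

2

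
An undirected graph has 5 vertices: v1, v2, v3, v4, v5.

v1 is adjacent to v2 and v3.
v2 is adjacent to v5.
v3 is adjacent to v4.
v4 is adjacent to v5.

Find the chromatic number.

The cycle v3-v1-v2-v5-v4-v3 has odd length 5, so it cannot be 2-colored; at least 3 colors are needed.
3 colors suffice: color red → {v2, v3}; color blue → {v1, v5}; color green → {v4}. No two adjacent vertices share a color.

3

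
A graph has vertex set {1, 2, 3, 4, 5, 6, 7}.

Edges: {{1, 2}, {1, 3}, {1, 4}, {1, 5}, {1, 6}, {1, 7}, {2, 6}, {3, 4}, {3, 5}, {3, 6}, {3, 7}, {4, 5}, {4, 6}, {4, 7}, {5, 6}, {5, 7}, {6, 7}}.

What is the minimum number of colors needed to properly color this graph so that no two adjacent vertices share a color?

6

1, 3, 4, 5, 6, 7 are mutually adjacent (a clique of size 6), so at least 6 colors are needed.
A valid assignment using 6 colors: 1=red, 2=green, 3=yellow, 4=purple, 5=orange, 6=blue, 7=green. No two adjacent vertices share a color.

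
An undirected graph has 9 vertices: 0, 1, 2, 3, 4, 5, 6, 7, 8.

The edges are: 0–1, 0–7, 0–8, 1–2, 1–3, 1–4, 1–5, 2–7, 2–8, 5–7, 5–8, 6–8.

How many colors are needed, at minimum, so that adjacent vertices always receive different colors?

2

6 and 8 are adjacent, so at least 2 colors are needed.
2 colors suffice: color red → {1, 7, 8}; color blue → {0, 2, 3, 4, 5, 6}. Each edge has distinct colors on its endpoints.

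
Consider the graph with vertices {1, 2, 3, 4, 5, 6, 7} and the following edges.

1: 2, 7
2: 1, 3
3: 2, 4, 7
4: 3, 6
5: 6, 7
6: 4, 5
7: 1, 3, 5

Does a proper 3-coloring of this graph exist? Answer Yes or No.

Yes

The chromatic number is 3. The cycle 5-7-3-4-6-5 has odd length 5, so it cannot be 2-colored; at least 3 colors are needed.
3 colors suffice: color a → {1, 3, 6}; color b → {2, 4, 7}; color c → {5}.
That is already a proper 3-coloring.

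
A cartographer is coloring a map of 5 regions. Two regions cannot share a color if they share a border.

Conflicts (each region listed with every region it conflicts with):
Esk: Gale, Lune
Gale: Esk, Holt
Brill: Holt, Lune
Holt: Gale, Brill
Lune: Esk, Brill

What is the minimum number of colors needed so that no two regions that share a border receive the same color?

The cycle Holt-Brill-Lune-Esk-Gale-Holt has odd length 5, so it cannot be 2-colored; at least 3 colors are needed.
3 colors suffice: color 1 → {Gale, Lune}; color 2 → {Esk, Brill}; color 3 → {Holt}. Each listed conflict is separated.

3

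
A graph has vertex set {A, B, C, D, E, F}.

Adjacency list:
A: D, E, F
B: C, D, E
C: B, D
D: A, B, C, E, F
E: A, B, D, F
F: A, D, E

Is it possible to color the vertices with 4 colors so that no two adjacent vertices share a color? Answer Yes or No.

Yes

The chromatic number is 4. A, D, E, F are mutually adjacent (a clique of size 4), so at least 4 colors are needed.
4 colors suffice: color red → {D}; color blue → {C, E}; color green → {A, B}; color yellow → {F}.
That is already a proper 4-coloring.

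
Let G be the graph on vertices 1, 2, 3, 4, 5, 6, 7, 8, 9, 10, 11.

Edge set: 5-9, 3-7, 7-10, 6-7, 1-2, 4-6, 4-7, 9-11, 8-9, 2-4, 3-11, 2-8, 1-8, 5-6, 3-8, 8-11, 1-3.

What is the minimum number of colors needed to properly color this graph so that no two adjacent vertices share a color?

4, 6, 7 are pairwise adjacent, so at least 3 colors are needed.
One proper 3-coloring: 1=green, 2=blue, 3=blue, 4=green, 5=red, 6=blue, 7=red, 8=red, 9=blue, 10=blue, 11=green. Every edge joins two different colors.

3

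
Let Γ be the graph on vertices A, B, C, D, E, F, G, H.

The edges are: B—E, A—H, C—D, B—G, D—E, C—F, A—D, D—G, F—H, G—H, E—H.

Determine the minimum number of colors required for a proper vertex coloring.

3

The cycle C-D-G-H-F-C has odd length 5, so it cannot be 2-colored; at least 3 colors are needed.
3 colors suffice: color 1 → {B, D, H}; color 2 → {A, C, E, G}; color 3 → {F}. No two adjacent vertices share a color.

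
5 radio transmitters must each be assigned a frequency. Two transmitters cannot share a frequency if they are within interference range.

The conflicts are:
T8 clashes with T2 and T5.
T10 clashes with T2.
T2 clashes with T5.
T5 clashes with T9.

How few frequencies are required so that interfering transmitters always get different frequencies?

T8, T2, T5 pairwise conflict, so at least 3 frequencies are needed.
Using 3 frequencies: T8=3, T10=2, T2=1, T5=2, T9=1. Every pair that conflicts lands in different frequencies.

3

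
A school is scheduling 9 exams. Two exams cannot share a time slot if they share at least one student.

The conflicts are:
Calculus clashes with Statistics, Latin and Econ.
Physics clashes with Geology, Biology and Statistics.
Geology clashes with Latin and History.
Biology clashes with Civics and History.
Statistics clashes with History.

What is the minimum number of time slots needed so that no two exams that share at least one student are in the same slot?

3

The cycle Latin-Geology-History-Statistics-Calculus-Latin has odd length 5, so it cannot be 2-colored; at least 3 time slots are needed.
A valid assignment using 3 time slots: Calculus=2, Physics=2, Geology=1, Biology=1, Statistics=1, Latin=3, Civics=2, History=2, Econ=1. Every pair that conflicts lands in different time slots.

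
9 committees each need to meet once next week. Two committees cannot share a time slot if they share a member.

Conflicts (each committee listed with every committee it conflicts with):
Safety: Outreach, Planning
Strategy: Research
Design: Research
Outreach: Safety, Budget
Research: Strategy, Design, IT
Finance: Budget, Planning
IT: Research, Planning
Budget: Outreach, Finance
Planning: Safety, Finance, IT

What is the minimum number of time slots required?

The cycle Finance-Planning-Safety-Outreach-Budget-Finance has odd length 5, so it cannot be 2-colored; at least 3 time slots are needed.
A valid assignment using 3 time slots: Safety=2, Strategy=2, Design=2, Outreach=3, Research=1, Finance=2, IT=2, Budget=1, Planning=1. No two conflicting committees share a time slot.

3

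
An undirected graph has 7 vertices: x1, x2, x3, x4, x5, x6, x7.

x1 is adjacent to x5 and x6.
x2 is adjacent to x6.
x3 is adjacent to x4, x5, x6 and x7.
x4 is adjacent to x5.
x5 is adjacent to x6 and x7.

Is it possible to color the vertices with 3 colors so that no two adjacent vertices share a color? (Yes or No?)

Yes

The chromatic number is 3. x3, x5, x7 are pairwise adjacent, so at least 3 colors are needed.
3 colors suffice: color 1 → {x2, x5}; color 2 → {x1, x3}; color 3 → {x4, x6, x7}.
That is already a proper 3-coloring.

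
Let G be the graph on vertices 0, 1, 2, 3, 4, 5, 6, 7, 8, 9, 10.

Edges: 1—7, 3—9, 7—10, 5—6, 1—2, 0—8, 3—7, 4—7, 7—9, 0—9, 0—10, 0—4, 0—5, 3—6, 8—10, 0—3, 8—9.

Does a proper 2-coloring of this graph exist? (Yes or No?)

No

0, 8, 10 form a triangle, so at least 3 colors are needed.
So 2 colors are not enough.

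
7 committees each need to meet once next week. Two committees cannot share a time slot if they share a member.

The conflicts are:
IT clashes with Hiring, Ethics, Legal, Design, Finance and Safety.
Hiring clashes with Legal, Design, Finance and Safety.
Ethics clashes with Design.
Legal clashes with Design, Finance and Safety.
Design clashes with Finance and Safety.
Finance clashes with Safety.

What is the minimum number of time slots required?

6

IT, Hiring, Legal, Design, Finance, Safety all conflict with each other, so at least 6 time slots are needed.
6 time slots suffice: time slot 1 → {Design}; time slot 2 → {IT}; time slot 3 → {Ethics, Safety}; time slot 4 → {Legal}; time slot 5 → {Finance}; time slot 6 → {Hiring}. No two conflicting committees share a time slot.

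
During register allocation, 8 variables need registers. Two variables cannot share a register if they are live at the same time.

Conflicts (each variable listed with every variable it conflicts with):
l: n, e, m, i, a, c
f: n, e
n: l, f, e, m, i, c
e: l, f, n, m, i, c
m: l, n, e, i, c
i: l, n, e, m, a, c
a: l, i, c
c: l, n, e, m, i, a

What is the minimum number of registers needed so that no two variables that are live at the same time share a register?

6

l, n, e, m, i, c all conflict with each other, so at least 6 registers are needed.
6 registers suffice: register 1 → {f, i}; register 2 → {e, a}; register 3 → {l}; register 4 → {c}; register 5 → {n}; register 6 → {m}. Each listed conflict is separated.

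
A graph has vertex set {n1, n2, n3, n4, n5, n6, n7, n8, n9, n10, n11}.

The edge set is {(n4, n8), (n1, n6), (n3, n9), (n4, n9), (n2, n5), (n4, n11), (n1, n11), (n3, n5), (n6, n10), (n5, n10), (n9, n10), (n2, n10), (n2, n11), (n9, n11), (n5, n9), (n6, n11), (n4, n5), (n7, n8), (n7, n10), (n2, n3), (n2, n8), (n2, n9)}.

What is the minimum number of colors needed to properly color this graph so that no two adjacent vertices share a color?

4

n2, n3, n5, n9 are pairwise adjacent (a clique of size 4), so at least 4 colors are needed.
4 colors suffice: color 1 → {n2, n4, n6, n7}; color 2 → {n1, n8, n9}; color 3 → {n5, n11}; color 4 → {n3, n10}. Every edge joins two different colors.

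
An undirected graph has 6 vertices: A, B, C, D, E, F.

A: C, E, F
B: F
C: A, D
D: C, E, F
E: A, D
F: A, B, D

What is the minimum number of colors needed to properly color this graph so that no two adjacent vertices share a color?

A and F are adjacent, so at least 2 colors are needed.
2 colors suffice: color 1 → {A, B, D}; color 2 → {C, E, F}. Every edge joins two different colors.

2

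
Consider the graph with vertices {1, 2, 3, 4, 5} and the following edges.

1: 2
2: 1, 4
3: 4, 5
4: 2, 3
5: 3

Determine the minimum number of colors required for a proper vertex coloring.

3 and 5 are adjacent, so at least 2 colors are needed.
2 colors suffice: 1=blue, 2=red, 3=red, 4=blue, 5=blue. No two adjacent vertices share a color.

2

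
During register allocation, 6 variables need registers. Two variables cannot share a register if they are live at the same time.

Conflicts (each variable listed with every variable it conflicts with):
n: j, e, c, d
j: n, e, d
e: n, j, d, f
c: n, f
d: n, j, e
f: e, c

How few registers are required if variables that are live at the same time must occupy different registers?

n, j, e, d pairwise conflict, so at least 4 registers are needed.
4 registers suffice: register 1 → {e, c}; register 2 → {n, f}; register 3 → {d}; register 4 → {j}. Each listed conflict is separated.

4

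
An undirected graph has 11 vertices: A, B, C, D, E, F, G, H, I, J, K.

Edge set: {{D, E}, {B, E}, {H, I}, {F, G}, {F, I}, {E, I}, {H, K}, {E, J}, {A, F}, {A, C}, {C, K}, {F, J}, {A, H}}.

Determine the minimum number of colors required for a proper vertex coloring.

E and J are adjacent, so at least 2 colors are needed.
2 colors suffice: color 1 → {C, E, F, H}; color 2 → {A, B, D, G, I, J, K}. Each edge has distinct colors on its endpoints.

2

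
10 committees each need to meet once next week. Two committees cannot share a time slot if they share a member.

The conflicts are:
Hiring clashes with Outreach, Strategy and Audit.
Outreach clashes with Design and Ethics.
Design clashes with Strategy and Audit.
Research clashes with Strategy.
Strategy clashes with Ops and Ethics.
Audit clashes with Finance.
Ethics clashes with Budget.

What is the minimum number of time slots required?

2

Design and Audit conflict, so at least 2 time slots are needed.
2 time slots suffice: Hiring=2, Outreach=1, Design=2, Research=2, Strategy=1, Audit=1, Ops=2, Finance=2, Ethics=2, Budget=1. Every pair that conflicts lands in different time slots.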